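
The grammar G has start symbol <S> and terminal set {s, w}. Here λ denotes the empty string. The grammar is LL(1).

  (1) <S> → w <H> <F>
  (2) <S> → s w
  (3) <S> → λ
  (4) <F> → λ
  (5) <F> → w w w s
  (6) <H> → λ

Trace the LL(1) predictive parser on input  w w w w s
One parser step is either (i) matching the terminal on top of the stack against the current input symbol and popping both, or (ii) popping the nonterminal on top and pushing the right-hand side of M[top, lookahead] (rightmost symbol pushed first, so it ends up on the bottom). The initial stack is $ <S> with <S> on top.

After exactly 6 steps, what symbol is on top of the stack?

w

step 1: stack=$ <S>  input=w w w w s $  — expand <S> → w <H> <F>
step 2: stack=$ <F> <H> w  input=w w w w s $  — match w
step 3: stack=$ <F> <H>  input=w w w s $  — expand <H> → λ
step 4: stack=$ <F>  input=w w w s $  — expand <F> → w w w s
step 5: stack=$ s w w w  input=w w w s $  — match w
step 6: stack=$ s w w  input=w w s $  — match w
Stack after step 6: $ s w (top = w).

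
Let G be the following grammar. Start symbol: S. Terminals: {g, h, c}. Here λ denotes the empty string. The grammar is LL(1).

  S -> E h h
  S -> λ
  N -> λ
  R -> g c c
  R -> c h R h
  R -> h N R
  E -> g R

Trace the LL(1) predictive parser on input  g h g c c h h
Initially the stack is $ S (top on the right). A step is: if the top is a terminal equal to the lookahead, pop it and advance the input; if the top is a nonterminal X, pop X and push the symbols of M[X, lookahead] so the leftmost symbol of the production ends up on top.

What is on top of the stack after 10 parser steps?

h

      Stack        Input            Action
   1  $ S          g h g c c h h $  expand S -> E h h
   2  $ h h E      g h g c c h h $  expand E -> g R
   3  $ h h R g    g h g c c h h $  match g
   4  $ h h R      h g c c h h $    expand R -> h N R
   5  $ h h R N h  h g c c h h $    match h
   6  $ h h R N    g c c h h $      expand N -> λ
   7  $ h h R      g c c h h $      expand R -> g c c
   8  $ h h c c g  g c c h h $      match g
   9  $ h h c c    c c h h $        match c
  10  $ h h c      c h h $          match c
Stack after step 10: $ h h (top = h).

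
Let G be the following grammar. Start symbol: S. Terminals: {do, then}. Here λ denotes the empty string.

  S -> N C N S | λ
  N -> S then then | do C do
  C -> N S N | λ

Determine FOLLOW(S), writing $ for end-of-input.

{$, do, then}

FIRST(S) = {λ, do, then}  (via N C N S)
FIRST(N) = {do, then}  (via S then then)
FIRST(C) = {λ, do, then}  (via N S N)
FOLLOW(S) includes $ since S is the start symbol.
FOLLOW(S): in S->N C N S, the suffix after S is empty (adds nothing new); in N->S then then, S is followed by then then with FIRST {then}; in C->N S N, S is followed by N with FIRST {do, then}. Thus FOLLOW(S) = {$, do, then}.
FOLLOW(C): in S->N C N S, C is followed by N S with FIRST {do, then}; in N->do C do, C is followed by do with FIRST {do}. Thus FOLLOW(C) = {do, then}.
FOLLOW(N): in S->N C N S (occurrence 1), N is followed by C N S with FIRST {do, then}; in S->N C N S (occurrence 2), N is followed by S with FIRST {λ, do, then}; in S->N C N S (occurrence 2), the suffix after N is nullable, so FOLLOW(N) ⊇ FOLLOW(S) = {$, do, then}; in C->N S N (occurrence 1), N is followed by S N with FIRST {do, then}; in C->N S N (occurrence 2), the suffix after N is empty, so FOLLOW(N) ⊇ FOLLOW(C) = {do, then}. Thus FOLLOW(N) = {$, do, then}.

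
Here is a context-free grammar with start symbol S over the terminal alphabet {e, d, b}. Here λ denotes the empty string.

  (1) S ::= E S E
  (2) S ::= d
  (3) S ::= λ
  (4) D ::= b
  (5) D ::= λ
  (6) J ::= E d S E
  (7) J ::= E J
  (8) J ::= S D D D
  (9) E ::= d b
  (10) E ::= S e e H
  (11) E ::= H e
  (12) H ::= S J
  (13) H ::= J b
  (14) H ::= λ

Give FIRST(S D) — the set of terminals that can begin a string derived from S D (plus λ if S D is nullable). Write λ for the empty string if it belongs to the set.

{λ, b, d, e}

FIRST(D) = {λ, b}
FIRST(S) = {λ, b, d, e}  (via E S E)
FIRST(J) = {λ, b, d, e}  (via E d S E, E J, S D D D)
FIRST(H) = {λ, b, d, e}  (via S J, J b)
FIRST(E) = {b, d, e}  (via S e e H, H e)
FIRST(S D): take FIRST of each symbol in turn, carrying on past any symbol whose FIRST contains λ; result {λ, b, d, e}.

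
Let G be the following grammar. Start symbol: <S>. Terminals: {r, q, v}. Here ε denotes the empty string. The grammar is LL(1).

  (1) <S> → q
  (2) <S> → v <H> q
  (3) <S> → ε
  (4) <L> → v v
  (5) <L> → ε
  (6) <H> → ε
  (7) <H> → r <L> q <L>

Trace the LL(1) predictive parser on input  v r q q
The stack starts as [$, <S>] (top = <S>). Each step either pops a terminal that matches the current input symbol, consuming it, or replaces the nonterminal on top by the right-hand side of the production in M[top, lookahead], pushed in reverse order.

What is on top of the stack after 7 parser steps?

     Stack            Input      Action
  1  $ <S>            v r q q $  expand <S> → v <H> q
  2  $ q <H> v        v r q q $  match v
  3  $ q <H>          r q q $    expand <H> → r <L> q <L>
  4  $ q <L> q <L> r  r q q $    match r
  5  $ q <L> q <L>    q q $      expand <L> → ε
  6  $ q <L> q        q q $      match q
  7  $ q <L>          q $        expand <L> → ε
Stack after step 7: $ q (top = q).

q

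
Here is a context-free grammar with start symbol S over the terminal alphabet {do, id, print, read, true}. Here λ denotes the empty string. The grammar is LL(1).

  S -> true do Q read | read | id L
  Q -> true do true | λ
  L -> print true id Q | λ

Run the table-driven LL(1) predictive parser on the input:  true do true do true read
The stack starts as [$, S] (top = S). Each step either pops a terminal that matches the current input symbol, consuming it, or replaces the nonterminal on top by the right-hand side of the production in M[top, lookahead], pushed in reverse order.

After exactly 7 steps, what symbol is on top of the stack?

read

step 1: stack=$ S  input=true do true do true read $  — expand S -> true do Q read
step 2: stack=$ read Q do true  input=true do true do true read $  — match true
step 3: stack=$ read Q do  input=do true do true read $  — match do
step 4: stack=$ read Q  input=true do true read $  — expand Q -> true do true
step 5: stack=$ read true do true  input=true do true read $  — match true
step 6: stack=$ read true do  input=do true read $  — match do
step 7: stack=$ read true  input=true read $  — match true
Stack after step 7: $ read (top = read).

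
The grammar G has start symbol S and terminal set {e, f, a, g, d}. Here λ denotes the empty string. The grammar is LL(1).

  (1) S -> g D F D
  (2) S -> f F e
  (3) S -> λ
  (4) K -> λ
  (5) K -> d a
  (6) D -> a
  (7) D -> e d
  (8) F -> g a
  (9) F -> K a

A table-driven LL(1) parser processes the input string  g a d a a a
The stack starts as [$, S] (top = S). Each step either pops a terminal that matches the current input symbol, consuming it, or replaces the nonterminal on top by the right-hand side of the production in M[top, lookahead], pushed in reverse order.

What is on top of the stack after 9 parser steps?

step 1: stack=$ S  input=g a d a a a $  — expand S -> g D F D
step 2: stack=$ D F D g  input=g a d a a a $  — match g
step 3: stack=$ D F D  input=a d a a a $  — expand D -> a
step 4: stack=$ D F a  input=a d a a a $  — match a
step 5: stack=$ D F  input=d a a a $  — expand F -> K a
step 6: stack=$ D a K  input=d a a a $  — expand K -> d a
step 7: stack=$ D a a d  input=d a a a $  — match d
step 8: stack=$ D a a  input=a a a $  — match a
step 9: stack=$ D a  input=a a $  — match a
Stack after step 9: $ D (top = D).

D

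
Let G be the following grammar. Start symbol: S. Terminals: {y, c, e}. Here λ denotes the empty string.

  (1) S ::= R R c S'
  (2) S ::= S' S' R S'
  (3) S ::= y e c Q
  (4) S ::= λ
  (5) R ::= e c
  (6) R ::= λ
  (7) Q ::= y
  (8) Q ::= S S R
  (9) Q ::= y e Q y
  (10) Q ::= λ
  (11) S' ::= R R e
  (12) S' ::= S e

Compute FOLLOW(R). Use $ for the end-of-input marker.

{$, c, e, y}

FIRST(R) = {λ, e}
FIRST(S) = {λ, c, e, y}  (via R R c S', S' S' R S')
FIRST(Q) = {λ, c, e, y}  (via S S R)
FIRST(S') = {c, e, y}  (via R R e, S e)
FOLLOW(S) includes $ since S is the start symbol.
FOLLOW(S): in Q::=S S R (occurrence 1), S is followed by S R with FIRST {λ, c, e, y}; in Q::=S S R (occurrence 1), the suffix after S is nullable, so FOLLOW(S) ⊇ FOLLOW(Q) = {$, c, e, y}; in Q::=S S R (occurrence 2), S is followed by R with FIRST {λ, e}; in Q::=S S R (occurrence 2), the suffix after S is nullable, so FOLLOW(S) ⊇ FOLLOW(Q) = {$, c, e, y}; in S'::=S e, S is followed by e with FIRST {e}. Thus FOLLOW(S) = {$, c, e, y}.
FOLLOW(Q): in S::=y e c Q, the suffix after Q is empty, so FOLLOW(Q) ⊇ FOLLOW(S) = {$, c, e, y}; in Q::=y e Q y, Q is followed by y with FIRST {y}. Thus FOLLOW(Q) = {$, c, e, y}.
FOLLOW(R): in S::=R R c S' (occurrence 1), R is followed by R c S' with FIRST {c, e}; in S::=R R c S' (occurrence 2), R is followed by c S' with FIRST {c}; in S::=S' S' R S', R is followed by S' with FIRST {c, e, y}; in Q::=S S R, the suffix after R is empty, so FOLLOW(R) ⊇ FOLLOW(Q) = {$, c, e, y}; in S'::=R R e (occurrence 1), R is followed by R e with FIRST {e}; in S'::=R R e (occurrence 2), R is followed by e with FIRST {e}. Thus FOLLOW(R) = {$, c, e, y}.
FOLLOW(S'): in S::=R R c S', the suffix after S' is empty, so FOLLOW(S') ⊇ FOLLOW(S) = {$, c, e, y}; in S::=S' S' R S' (occurrence 1), S' is followed by S' R S' with FIRST {c, e, y}; in S::=S' S' R S' (occurrence 2), S' is followed by R S' with FIRST {c, e, y}; in S::=S' S' R S' (occurrence 3), the suffix after S' is empty, so FOLLOW(S') ⊇ FOLLOW(S) = {$, c, e, y}. Thus FOLLOW(S') = {$, c, e, y}.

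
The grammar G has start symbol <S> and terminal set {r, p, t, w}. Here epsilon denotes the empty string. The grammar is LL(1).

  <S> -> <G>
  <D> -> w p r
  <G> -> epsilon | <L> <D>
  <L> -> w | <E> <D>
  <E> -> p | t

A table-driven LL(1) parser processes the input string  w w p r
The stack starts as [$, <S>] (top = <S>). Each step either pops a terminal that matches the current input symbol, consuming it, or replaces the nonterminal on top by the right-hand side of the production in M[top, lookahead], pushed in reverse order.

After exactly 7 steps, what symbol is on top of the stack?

r

     Stack      Input      Action
  1  $ <S>      w w p r $  expand <S> -> <G>
  2  $ <G>      w w p r $  expand <G> -> <L> <D>
  3  $ <D> <L>  w w p r $  expand <L> -> w
  4  $ <D> w    w w p r $  match w
  5  $ <D>      w p r $    expand <D> -> w p r
  6  $ r p w    w p r $    match w
  7  $ r p      p r $      match p
Stack after step 7: $ r (top = r).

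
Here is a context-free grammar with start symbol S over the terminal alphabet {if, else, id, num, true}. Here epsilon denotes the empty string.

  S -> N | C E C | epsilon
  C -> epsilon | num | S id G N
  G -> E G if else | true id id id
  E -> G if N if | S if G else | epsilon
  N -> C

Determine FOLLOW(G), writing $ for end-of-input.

FIRST(S) = {epsilon, id, if, num, true}  (via N, C E C)
FIRST(C) = {epsilon, id, if, num, true}  (via S id G N)
FIRST(N) = {epsilon, id, if, num, true}  (via C)
FIRST(G) = {id, if, num, true}  (via E G if else)
FIRST(E) = {epsilon, id, if, num, true}  (via G if N if, S if G else)
FOLLOW(S) includes $ since S is the start symbol.
FOLLOW(S): in C->S id G N, S is followed by id G N with FIRST {id}; in E->S if G else, S is followed by if G else with FIRST {if}. Thus FOLLOW(S) = {$, id, if}.
FOLLOW(E): in S->C E C, E is followed by C with FIRST {epsilon, id, if, num, true}; in S->C E C, the suffix after E is nullable, so FOLLOW(E) ⊇ FOLLOW(S) = {$, id, if}; in G->E G if else, E is followed by G if else with FIRST {id, if, num, true}. Thus FOLLOW(E) = {$, id, if, num, true}.
FOLLOW(C): in S->C E C (occurrence 1), C is followed by E C with FIRST {epsilon, id, if, num, true}; in S->C E C (occurrence 1), the suffix after C is nullable, so FOLLOW(C) ⊇ FOLLOW(S) = {$, id, if}; in S->C E C (occurrence 2), the suffix after C is empty, so FOLLOW(C) ⊇ FOLLOW(S) = {$, id, if}; in N->C, the suffix after C is empty, so FOLLOW(C) ⊇ FOLLOW(N) = {$, id, if, num, true}. Thus FOLLOW(C) = {$, id, if, num, true}.
FOLLOW(G): in C->S id G N, G is followed by N with FIRST {epsilon, id, if, num, true}; in C->S id G N, the suffix after G is nullable, so FOLLOW(G) ⊇ FOLLOW(C) = {$, id, if, num, true}; in G->E G if else, G is followed by if else with FIRST {if}; in E->G if N if, G is followed by if N if with FIRST {if}; in E->S if G else, G is followed by else with FIRST {else}. Thus FOLLOW(G) = {$, else, id, if, num, true}.
FOLLOW(N): in S->N, the suffix after N is empty, so FOLLOW(N) ⊇ FOLLOW(S) = {$, id, if}; in C->S id G N, the suffix after N is empty, so FOLLOW(N) ⊇ FOLLOW(C) = {$, id, if, num, true}; in E->G if N if, N is followed by if with FIRST {if}. Thus FOLLOW(N) = {$, id, if, num, true}.

{$, else, id, if, num, true}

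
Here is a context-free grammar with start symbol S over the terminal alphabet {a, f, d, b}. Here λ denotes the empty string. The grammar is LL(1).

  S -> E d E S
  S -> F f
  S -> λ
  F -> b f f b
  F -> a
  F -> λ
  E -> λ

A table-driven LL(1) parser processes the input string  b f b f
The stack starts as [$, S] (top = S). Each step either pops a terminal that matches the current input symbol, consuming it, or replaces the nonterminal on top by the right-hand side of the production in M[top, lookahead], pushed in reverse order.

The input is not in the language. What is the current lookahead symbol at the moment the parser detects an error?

b

step 1: stack=$ S  input=b f b f $  — expand S -> F f
step 2: stack=$ f F  input=b f b f $  — expand F -> b f f b
step 3: stack=$ f b f f b  input=b f b f $  — match b
step 4: stack=$ f b f f  input=f b f $  — match f
step 5: stack=$ f b f  input=b f $  — error: top is terminal f but lookahead is b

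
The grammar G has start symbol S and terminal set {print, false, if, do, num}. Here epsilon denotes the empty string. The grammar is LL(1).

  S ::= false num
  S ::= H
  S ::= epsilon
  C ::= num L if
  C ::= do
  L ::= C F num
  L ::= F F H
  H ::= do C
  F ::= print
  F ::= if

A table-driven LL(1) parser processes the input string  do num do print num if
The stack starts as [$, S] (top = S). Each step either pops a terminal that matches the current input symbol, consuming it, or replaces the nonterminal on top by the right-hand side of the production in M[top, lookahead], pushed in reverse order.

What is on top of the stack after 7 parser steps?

do

     Stack         Input                     Action
  1  $ S           do num do print num if $  expand S ::= H
  2  $ H           do num do print num if $  expand H ::= do C
  3  $ C do        do num do print num if $  match do
  4  $ C           num do print num if $     expand C ::= num L if
  5  $ if L num    num do print num if $     match num
  6  $ if L        do print num if $         expand L ::= C F num
  7  $ if num F C  do print num if $         expand C ::= do
Stack after step 7: $ if num F do (top = do).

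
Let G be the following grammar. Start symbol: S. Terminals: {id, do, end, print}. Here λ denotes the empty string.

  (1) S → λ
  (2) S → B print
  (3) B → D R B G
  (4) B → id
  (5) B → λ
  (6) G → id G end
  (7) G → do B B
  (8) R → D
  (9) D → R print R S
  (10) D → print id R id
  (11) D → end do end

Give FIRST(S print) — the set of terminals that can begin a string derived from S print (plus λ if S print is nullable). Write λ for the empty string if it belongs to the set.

FIRST(G) = {do, id}
FIRST(S) = {λ, end, id, print}  (via B print)
FIRST(B) = {λ, end, id, print}  (via D R B G)
FIRST(R) = {end, print}  (via D)
FIRST(D) = {end, print}  (via R print R S)
FIRST(S print): take FIRST of each symbol in turn, carrying on past any symbol whose FIRST contains λ; result {end, id, print}.

{end, id, print}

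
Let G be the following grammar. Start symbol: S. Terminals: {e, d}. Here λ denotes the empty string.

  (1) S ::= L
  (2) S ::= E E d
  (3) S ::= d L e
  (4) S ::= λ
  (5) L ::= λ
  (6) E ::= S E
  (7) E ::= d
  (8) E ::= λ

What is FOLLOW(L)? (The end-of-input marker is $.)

{$, d, e}

FIRST(L) = {λ}
FIRST(S) = {λ, d}  (via L, E E d)
FIRST(E) = {λ, d}  (via S E)
FOLLOW(S) includes $ since S is the start symbol.
FOLLOW(E): in S::=E E d (occurrence 1), E is followed by E d with FIRST {d}; in S::=E E d (occurrence 2), E is followed by d with FIRST {d}; in E::=S E, the suffix after E is empty (adds nothing new). Thus FOLLOW(E) = {d}.
FOLLOW(S): in E::=S E, S is followed by E with FIRST {λ, d}; in E::=S E, the suffix after S is nullable, so FOLLOW(S) ⊇ FOLLOW(E) = {d}. Thus FOLLOW(S) = {$, d}.
FOLLOW(L): in S::=L, the suffix after L is empty, so FOLLOW(L) ⊇ FOLLOW(S) = {$, d}; in S::=d L e, L is followed by e with FIRST {e}. Thus FOLLOW(L) = {$, d, e}.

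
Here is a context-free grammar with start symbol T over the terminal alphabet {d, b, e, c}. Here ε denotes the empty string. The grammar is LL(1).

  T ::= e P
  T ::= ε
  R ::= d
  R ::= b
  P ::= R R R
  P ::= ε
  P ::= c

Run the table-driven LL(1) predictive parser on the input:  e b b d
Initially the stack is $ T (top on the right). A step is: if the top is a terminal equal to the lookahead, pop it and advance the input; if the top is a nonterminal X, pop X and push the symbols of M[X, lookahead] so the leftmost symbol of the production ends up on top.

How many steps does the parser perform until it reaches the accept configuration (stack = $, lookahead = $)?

step 1: stack=$ T  input=e b b d $  — expand T ::= e P
step 2: stack=$ P e  input=e b b d $  — match e
step 3: stack=$ P  input=b b d $  — expand P ::= R R R
step 4: stack=$ R R R  input=b b d $  — expand R ::= b
step 5: stack=$ R R b  input=b b d $  — match b
step 6: stack=$ R R  input=b d $  — expand R ::= b
step 7: stack=$ R b  input=b d $  — match b
step 8: stack=$ R  input=d $  — expand R ::= d
step 9: stack=$ d  input=d $  — match d
Accept reached after 9 steps.

9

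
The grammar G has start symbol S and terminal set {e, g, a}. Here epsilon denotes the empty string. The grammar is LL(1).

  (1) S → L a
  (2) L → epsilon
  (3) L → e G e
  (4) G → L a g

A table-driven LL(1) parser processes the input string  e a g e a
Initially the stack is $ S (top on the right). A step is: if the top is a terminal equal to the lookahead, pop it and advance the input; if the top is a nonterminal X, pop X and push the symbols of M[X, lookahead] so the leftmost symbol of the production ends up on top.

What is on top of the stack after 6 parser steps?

     Stack        Input        Action
  1  $ S          e a g e a $  expand S → L a
  2  $ a L        e a g e a $  expand L → e G e
  3  $ a e G e    e a g e a $  match e
  4  $ a e G      a g e a $    expand G → L a g
  5  $ a e g a L  a g e a $    expand L → epsilon
  6  $ a e g a    a g e a $    match a
Stack after step 6: $ a e g (top = g).

g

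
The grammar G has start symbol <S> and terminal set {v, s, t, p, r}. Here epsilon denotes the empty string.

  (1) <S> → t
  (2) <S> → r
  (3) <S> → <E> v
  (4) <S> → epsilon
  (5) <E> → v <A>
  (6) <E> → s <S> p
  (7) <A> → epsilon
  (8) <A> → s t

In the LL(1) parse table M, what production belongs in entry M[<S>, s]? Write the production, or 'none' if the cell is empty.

FIRST(<E>): from <E>→v <A> we get {v}; from <E>→s <S> p we get {s}. So FIRST(<E>) = {s, v}.
FIRST(<A>): from <A>→epsilon we get {epsilon}; from <A>→s t we get {s}. So FIRST(<A>) = {epsilon, s}.
FIRST(<S>): from <S>→t we get {t}; from <S>→r we get {r}; from <S>→<E> v we get {s, v}; from <S>→epsilon we get {epsilon}. So FIRST(<S>) = {epsilon, r, s, t, v}.
FOLLOW(<S>) includes $ since <S> is the start symbol.
FOLLOW(<S>): in <E>→s <S> p, <S> is followed by p with FIRST {p}. Thus FOLLOW(<S>) = {$, p}.
For <S> → t: FIRST(t) = {t}, so it goes in M[<S>, t] for t ∈ {t}.
For <S> → r: FIRST(r) = {r}, so it goes in M[<S>, t] for t ∈ {r}.
For <S> → <E> v: FIRST(<E> v) = {s, v}, so it goes in M[<S>, t] for t ∈ {s, v}.
For <S> → epsilon: FIRST(epsilon) = {epsilon}, so it goes in M[<S>, t] for t ∈ {}; since epsilon ∈ FIRST, also for every t ∈ FOLLOW(<S>) = {$, p}.

<S> → <E> v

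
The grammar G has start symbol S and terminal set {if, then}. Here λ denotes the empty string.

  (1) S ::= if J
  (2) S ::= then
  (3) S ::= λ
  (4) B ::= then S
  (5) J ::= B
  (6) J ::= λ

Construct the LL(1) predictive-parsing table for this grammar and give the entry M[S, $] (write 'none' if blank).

S ::= λ

FIRST(S): from S::=if J we get {if}; from S::=then we get {then}; from S::=λ we get {λ}. So FIRST(S) = {λ, if, then}.
FIRST(B): from B::=then S we get {then}. So FIRST(B) = {then}.
FIRST(J): from J::=B we get {then}; from J::=λ we get {λ}. So FIRST(J) = {λ, then}.
FOLLOW(S) includes $ since S is the start symbol.
FOLLOW(S): in B::=then S, the suffix after S is empty, so FOLLOW(S) ⊇ FOLLOW(B) = {$}. Thus FOLLOW(S) = {$}.
FOLLOW(B): in J::=B, the suffix after B is empty, so FOLLOW(B) ⊇ FOLLOW(J) = {$}. Thus FOLLOW(B) = {$}.
For S ::= if J: FIRST(if J) = {if}, so it goes in M[S, t] for t ∈ {if}.
For S ::= then: FIRST(then) = {then}, so it goes in M[S, t] for t ∈ {then}.
For S ::= λ: FIRST(λ) = {λ}, so it goes in M[S, t] for t ∈ {}; since λ ∈ FIRST, also for every t ∈ FOLLOW(S) = {$}.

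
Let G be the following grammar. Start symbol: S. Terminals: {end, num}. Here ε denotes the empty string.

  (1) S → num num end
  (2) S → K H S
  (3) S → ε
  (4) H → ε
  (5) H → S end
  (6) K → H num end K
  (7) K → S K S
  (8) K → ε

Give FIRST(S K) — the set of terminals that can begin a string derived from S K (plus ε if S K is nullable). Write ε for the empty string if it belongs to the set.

FIRST(S) = {ε, end, num}  (via K H S)
FIRST(H) = {ε, end, num}  (via S end)
FIRST(K) = {ε, end, num}  (via H num end K, S K S)
FIRST(S K): take FIRST of each symbol in turn, carrying on past any symbol whose FIRST contains ε; result {ε, end, num}.

{ε, end, num}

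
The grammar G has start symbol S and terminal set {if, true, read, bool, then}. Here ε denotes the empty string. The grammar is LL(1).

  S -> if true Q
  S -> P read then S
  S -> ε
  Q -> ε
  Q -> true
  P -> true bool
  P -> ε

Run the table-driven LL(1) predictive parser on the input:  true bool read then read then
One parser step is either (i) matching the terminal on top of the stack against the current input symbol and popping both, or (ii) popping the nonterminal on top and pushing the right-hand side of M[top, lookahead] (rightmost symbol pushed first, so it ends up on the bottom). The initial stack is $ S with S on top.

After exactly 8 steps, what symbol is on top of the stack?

step 1: stack=$ S  input=true bool read then read then $  — expand S -> P read then S
step 2: stack=$ S then read P  input=true bool read then read then $  — expand P -> true bool
step 3: stack=$ S then read bool true  input=true bool read then read then $  — match true
step 4: stack=$ S then read bool  input=bool read then read then $  — match bool
step 5: stack=$ S then read  input=read then read then $  — match read
step 6: stack=$ S then  input=then read then $  — match then
step 7: stack=$ S  input=read then $  — expand S -> P read then S
step 8: stack=$ S then read P  input=read then $  — expand P -> ε
Stack after step 8: $ S then read (top = read).

read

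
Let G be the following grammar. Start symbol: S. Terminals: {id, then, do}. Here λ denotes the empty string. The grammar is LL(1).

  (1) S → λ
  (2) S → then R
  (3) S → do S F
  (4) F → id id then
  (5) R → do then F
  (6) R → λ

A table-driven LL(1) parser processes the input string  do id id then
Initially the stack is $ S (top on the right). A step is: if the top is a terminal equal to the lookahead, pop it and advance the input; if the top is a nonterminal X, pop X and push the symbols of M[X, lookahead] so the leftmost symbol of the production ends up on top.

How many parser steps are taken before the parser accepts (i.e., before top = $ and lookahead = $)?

7

     Stack         Input            Action
  1  $ S           do id id then $  expand S → do S F
  2  $ F S do      do id id then $  match do
  3  $ F S         id id then $     expand S → λ
  4  $ F           id id then $     expand F → id id then
  5  $ then id id  id id then $     match id
  6  $ then id     id then $        match id
  7  $ then        then $           match then
Accept reached after 7 steps.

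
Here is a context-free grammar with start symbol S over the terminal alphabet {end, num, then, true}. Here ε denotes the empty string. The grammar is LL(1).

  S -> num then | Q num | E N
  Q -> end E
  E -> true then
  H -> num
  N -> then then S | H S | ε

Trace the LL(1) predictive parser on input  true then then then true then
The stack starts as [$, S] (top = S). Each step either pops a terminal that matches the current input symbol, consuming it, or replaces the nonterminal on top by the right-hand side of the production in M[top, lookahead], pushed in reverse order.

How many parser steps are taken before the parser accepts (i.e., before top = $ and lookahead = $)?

      Stack          Input                            Action
   1  $ S            true then then then true then $  expand S -> E N
   2  $ N E          true then then then true then $  expand E -> true then
   3  $ N then true  true then then then true then $  match true
   4  $ N then       then then then true then $       match then
   5  $ N            then then true then $            expand N -> then then S
   6  $ S then then  then then true then $            match then
   7  $ S then       then true then $                 match then
   8  $ S            true then $                      expand S -> E N
   9  $ N E          true then $                      expand E -> true then
  10  $ N then true  true then $                      match true
  11  $ N then       then $                           match then
  12  $ N            $                                expand N -> ε
Accept reached after 12 steps.

12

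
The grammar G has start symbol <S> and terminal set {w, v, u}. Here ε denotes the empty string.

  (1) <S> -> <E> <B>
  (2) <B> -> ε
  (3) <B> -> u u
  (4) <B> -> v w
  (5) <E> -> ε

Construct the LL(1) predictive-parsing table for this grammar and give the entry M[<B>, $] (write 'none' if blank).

<B> -> ε

FIRST(<B>): from <B>->ε we get {ε}; from <B>->u u we get {u}; from <B>->v w we get {v}. So FIRST(<B>) = {ε, u, v}.
FIRST(<E>): from <E>->ε we get {ε}. So FIRST(<E>) = {ε}.
FIRST(<S>): from <S>-><E> <B> we get {ε, u, v}. So FIRST(<S>) = {ε, u, v}.
FOLLOW(<S>) includes $ since <S> is the start symbol.
FOLLOW(<S>): <S> appears on no right-hand side. Thus FOLLOW(<S>) = {$}.
FOLLOW(<B>): in <S>-><E> <B>, the suffix after <B> is empty, so FOLLOW(<B>) ⊇ FOLLOW(<S>) = {$}. Thus FOLLOW(<B>) = {$}.
For <B> -> ε: FIRST(ε) = {ε}, so it goes in M[<B>, t] for t ∈ {}; since ε ∈ FIRST, also for every t ∈ FOLLOW(<B>) = {$}.
For <B> -> u u: FIRST(u u) = {u}, so it goes in M[<B>, t] for t ∈ {u}.
For <B> -> v w: FIRST(v w) = {v}, so it goes in M[<B>, t] for t ∈ {v}.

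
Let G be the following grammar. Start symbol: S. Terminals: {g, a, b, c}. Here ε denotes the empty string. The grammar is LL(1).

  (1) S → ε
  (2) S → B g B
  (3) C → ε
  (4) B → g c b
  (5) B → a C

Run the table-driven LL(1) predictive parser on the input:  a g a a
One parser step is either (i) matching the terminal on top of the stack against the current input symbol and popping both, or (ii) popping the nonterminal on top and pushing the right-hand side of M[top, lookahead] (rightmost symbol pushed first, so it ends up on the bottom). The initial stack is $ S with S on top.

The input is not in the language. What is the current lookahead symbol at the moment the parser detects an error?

step 1: stack=$ S  input=a g a a $  — expand S → B g B
step 2: stack=$ B g B  input=a g a a $  — expand B → a C
step 3: stack=$ B g C a  input=a g a a $  — match a
step 4: stack=$ B g C  input=g a a $  — expand C → ε
step 5: stack=$ B g  input=g a a $  — match g
step 6: stack=$ B  input=a a $  — expand B → a C
step 7: stack=$ C a  input=a a $  — match a
step 8: stack=$ C  input=a $  — error: M[C, a] is empty

a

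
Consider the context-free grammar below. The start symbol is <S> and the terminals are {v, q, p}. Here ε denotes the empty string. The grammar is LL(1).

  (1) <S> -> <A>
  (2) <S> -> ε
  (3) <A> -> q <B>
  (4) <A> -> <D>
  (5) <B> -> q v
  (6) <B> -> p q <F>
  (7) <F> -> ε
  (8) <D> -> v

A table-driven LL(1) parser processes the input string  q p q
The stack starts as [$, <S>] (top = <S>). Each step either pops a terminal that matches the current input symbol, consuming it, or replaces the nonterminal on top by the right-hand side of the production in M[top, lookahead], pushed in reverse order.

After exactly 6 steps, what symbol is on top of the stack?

     Stack      Input    Action
  1  $ <S>      q p q $  expand <S> -> <A>
  2  $ <A>      q p q $  expand <A> -> q <B>
  3  $ <B> q    q p q $  match q
  4  $ <B>      p q $    expand <B> -> p q <F>
  5  $ <F> q p  p q $    match p
  6  $ <F> q    q $      match q
Stack after step 6: $ <F> (top = <F>).

<F>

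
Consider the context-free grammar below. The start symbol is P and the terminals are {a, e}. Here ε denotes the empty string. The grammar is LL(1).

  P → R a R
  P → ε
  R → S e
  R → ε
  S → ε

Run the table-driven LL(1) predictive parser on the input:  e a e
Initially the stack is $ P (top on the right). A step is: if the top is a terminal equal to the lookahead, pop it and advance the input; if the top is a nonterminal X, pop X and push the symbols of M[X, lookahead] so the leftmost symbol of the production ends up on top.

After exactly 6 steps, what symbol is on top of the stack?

step 1: stack=$ P  input=e a e $  — expand P → R a R
step 2: stack=$ R a R  input=e a e $  — expand R → S e
step 3: stack=$ R a e S  input=e a e $  — expand S → ε
step 4: stack=$ R a e  input=e a e $  — match e
step 5: stack=$ R a  input=a e $  — match a
step 6: stack=$ R  input=e $  — expand R → S e
Stack after step 6: $ e S (top = S).

S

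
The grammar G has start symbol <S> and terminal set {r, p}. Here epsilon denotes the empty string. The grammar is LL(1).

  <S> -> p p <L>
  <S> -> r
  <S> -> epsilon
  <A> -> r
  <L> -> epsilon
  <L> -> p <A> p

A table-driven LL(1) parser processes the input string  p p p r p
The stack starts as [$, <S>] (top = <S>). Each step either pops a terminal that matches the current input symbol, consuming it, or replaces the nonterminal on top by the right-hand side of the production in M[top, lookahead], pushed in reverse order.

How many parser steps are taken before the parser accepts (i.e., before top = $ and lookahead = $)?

8

step 1: stack=$ <S>  input=p p p r p $  — expand <S> -> p p <L>
step 2: stack=$ <L> p p  input=p p p r p $  — match p
step 3: stack=$ <L> p  input=p p r p $  — match p
step 4: stack=$ <L>  input=p r p $  — expand <L> -> p <A> p
step 5: stack=$ p <A> p  input=p r p $  — match p
step 6: stack=$ p <A>  input=r p $  — expand <A> -> r
step 7: stack=$ p r  input=r p $  — match r
step 8: stack=$ p  input=p $  — match p
Accept reached after 8 steps.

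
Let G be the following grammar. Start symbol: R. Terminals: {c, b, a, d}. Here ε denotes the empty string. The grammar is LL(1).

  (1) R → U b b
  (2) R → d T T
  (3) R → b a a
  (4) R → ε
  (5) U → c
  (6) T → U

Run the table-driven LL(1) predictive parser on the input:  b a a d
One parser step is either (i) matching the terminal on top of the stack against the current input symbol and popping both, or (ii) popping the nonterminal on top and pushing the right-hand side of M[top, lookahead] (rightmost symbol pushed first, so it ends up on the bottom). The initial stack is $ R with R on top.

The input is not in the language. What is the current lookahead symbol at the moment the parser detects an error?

     Stack    Input      Action
  1  $ R      b a a d $  expand R → b a a
  2  $ a a b  b a a d $  match b
  3  $ a a    a a d $    match a
  4  $ a      a d $      match a
  5  $        d $        error: stack empty but input remains

d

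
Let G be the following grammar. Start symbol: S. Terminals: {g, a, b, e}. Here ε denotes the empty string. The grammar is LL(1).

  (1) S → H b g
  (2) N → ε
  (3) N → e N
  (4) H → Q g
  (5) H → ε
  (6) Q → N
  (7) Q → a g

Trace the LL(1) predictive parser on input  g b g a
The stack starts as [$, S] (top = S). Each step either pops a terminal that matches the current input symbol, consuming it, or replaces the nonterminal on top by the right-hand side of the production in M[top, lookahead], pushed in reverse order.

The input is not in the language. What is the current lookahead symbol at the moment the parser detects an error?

a

     Stack      Input      Action
  1  $ S        g b g a $  expand S → H b g
  2  $ g b H    g b g a $  expand H → Q g
  3  $ g b g Q  g b g a $  expand Q → N
  4  $ g b g N  g b g a $  expand N → ε
  5  $ g b g    g b g a $  match g
  6  $ g b      b g a $    match b
  7  $ g        g a $      match g
  8  $          a $        error: stack empty but input remains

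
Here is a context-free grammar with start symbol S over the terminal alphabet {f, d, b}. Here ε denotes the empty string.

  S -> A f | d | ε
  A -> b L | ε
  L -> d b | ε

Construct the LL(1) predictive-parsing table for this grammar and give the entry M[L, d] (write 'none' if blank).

L -> d b

FIRST(A): from A->b L we get {b}; from A->ε we get {ε}. So FIRST(A) = {ε, b}.
FIRST(L): from L->d b we get {d}; from L->ε we get {ε}. So FIRST(L) = {ε, d}.
FIRST(S): from S->A f we get {b, f}; from S->d we get {d}; from S->ε we get {ε}. So FIRST(S) = {ε, b, d, f}.
FOLLOW(S) includes $ since S is the start symbol.
FOLLOW(A): in S->A f, A is followed by f with FIRST {f}. Thus FOLLOW(A) = {f}.
FOLLOW(L): in A->b L, the suffix after L is empty, so FOLLOW(L) ⊇ FOLLOW(A) = {f}. Thus FOLLOW(L) = {f}.
For L -> d b: FIRST(d b) = {d}, so it goes in M[L, t] for t ∈ {d}.
For L -> ε: FIRST(ε) = {ε}, so it goes in M[L, t] for t ∈ {}; since ε ∈ FIRST, also for every t ∈ FOLLOW(L) = {f}.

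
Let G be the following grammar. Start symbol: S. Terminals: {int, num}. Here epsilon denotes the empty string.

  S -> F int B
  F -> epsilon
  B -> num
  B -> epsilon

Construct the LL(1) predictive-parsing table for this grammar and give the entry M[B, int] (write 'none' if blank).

none

FIRST(F) = {epsilon}
FIRST(B) = {epsilon, num}
FIRST(S) = {int}  (via F int B)
FOLLOW(S) includes $ since S is the start symbol.
FOLLOW(S): S appears on no right-hand side. Thus FOLLOW(S) = {$}.
FOLLOW(B): in S->F int B, the suffix after B is empty, so FOLLOW(B) ⊇ FOLLOW(S) = {$}. Thus FOLLOW(B) = {$}.
For B -> num: FIRST(num) = {num}, so it goes in M[B, t] for t ∈ {num}.
For B -> epsilon: FIRST(epsilon) = {epsilon}, so it goes in M[B, t] for t ∈ {}; since epsilon ∈ FIRST, also for every t ∈ FOLLOW(B) = {$}.
None of these place a production in M[B, int].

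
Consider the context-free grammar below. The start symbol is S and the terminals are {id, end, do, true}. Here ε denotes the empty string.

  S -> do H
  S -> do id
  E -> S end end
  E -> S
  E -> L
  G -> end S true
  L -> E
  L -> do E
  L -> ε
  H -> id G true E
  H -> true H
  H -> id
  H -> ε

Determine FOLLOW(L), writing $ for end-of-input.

FIRST(S): from S->do H we get {do}; from S->do id we get {do}. So FIRST(S) = {do}.
FIRST(G): from G->end S true we get {end}. So FIRST(G) = {end}.
FIRST(H): from H->id G true E we get {id}; from H->true H we get {true}; from H->id we get {id}; from H->ε we get {ε}. So FIRST(H) = {ε, id, true}.
FIRST(E): from E->S end end we get {do}; from E->S we get {do}; from E->L we get {ε, do}. So FIRST(E) = {ε, do}.
FIRST(L): from L->E we get {ε, do}; from L->do E we get {do}; from L->ε we get {ε}. So FIRST(L) = {ε, do}.
FOLLOW(S) includes $ since S is the start symbol.
FOLLOW(G): in H->id G true E, G is followed by true E with FIRST {true}. Thus FOLLOW(G) = {true}.
FOLLOW(S): in E->S end end, S is followed by end end with FIRST {end}; in E->S, the suffix after S is empty, so FOLLOW(S) ⊇ FOLLOW(E) = {$, end, true}; in G->end S true, S is followed by true with FIRST {true}. Thus FOLLOW(S) = {$, end, true}.
FOLLOW(H): in S->do H, the suffix after H is empty, so FOLLOW(H) ⊇ FOLLOW(S) = {$, end, true}; in H->true H, the suffix after H is empty (adds nothing new). Thus FOLLOW(H) = {$, end, true}.
FOLLOW(E): in L->E, the suffix after E is empty, so FOLLOW(E) ⊇ FOLLOW(L) = {$, end, true}; in L->do E, the suffix after E is empty, so FOLLOW(E) ⊇ FOLLOW(L) = {$, end, true}; in H->id G true E, the suffix after E is empty, so FOLLOW(E) ⊇ FOLLOW(H) = {$, end, true}. Thus FOLLOW(E) = {$, end, true}.
FOLLOW(L): in E->L, the suffix after L is empty, so FOLLOW(L) ⊇ FOLLOW(E) = {$, end, true}. Thus FOLLOW(L) = {$, end, true}.

{$, end, true}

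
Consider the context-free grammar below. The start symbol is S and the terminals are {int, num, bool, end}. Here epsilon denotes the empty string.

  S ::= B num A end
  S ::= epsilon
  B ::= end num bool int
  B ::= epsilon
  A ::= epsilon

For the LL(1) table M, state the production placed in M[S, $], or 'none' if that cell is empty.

S ::= epsilon

FIRST(B): from B::=end num bool int we get {end}; from B::=epsilon we get {epsilon}. So FIRST(B) = {epsilon, end}.
FIRST(A): from A::=epsilon we get {epsilon}. So FIRST(A) = {epsilon}.
FIRST(S): from S::=B num A end we get {end, num}; from S::=epsilon we get {epsilon}. So FIRST(S) = {epsilon, end, num}.
FOLLOW(S) includes $ since S is the start symbol.
FOLLOW(S): S appears on no right-hand side. Thus FOLLOW(S) = {$}.
For S ::= B num A end: FIRST(B num A end) = {end, num}, so it goes in M[S, t] for t ∈ {end, num}.
For S ::= epsilon: FIRST(epsilon) = {epsilon}, so it goes in M[S, t] for t ∈ {}; since epsilon ∈ FIRST, also for every t ∈ FOLLOW(S) = {$}.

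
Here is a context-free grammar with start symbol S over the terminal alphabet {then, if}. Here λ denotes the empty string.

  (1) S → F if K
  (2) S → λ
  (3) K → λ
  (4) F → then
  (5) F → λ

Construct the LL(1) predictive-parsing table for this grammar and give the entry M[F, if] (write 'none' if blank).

F → λ

FIRST(K) = {λ}
FIRST(F) = {λ, then}
FIRST(S) = {λ, if, then}  (via F if K)
FOLLOW(S) includes $ since S is the start symbol.
FOLLOW(F): in S→F if K, F is followed by if K with FIRST {if}. Thus FOLLOW(F) = {if}.
For F → then: FIRST(then) = {then}, so it goes in M[F, t] for t ∈ {then}.
For F → λ: FIRST(λ) = {λ}, so it goes in M[F, t] for t ∈ {}; since λ ∈ FIRST, also for every t ∈ FOLLOW(F) = {if}.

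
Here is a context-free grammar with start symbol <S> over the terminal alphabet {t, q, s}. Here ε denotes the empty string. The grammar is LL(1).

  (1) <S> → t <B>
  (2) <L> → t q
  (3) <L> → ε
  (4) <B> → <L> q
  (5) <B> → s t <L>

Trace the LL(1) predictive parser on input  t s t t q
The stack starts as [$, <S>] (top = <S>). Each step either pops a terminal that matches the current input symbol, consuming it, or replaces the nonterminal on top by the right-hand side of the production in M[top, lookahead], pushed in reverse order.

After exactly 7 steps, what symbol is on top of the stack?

step 1: stack=$ <S>  input=t s t t q $  — expand <S> → t <B>
step 2: stack=$ <B> t  input=t s t t q $  — match t
step 3: stack=$ <B>  input=s t t q $  — expand <B> → s t <L>
step 4: stack=$ <L> t s  input=s t t q $  — match s
step 5: stack=$ <L> t  input=t t q $  — match t
step 6: stack=$ <L>  input=t q $  — expand <L> → t q
step 7: stack=$ q t  input=t q $  — match t
Stack after step 7: $ q (top = q).

q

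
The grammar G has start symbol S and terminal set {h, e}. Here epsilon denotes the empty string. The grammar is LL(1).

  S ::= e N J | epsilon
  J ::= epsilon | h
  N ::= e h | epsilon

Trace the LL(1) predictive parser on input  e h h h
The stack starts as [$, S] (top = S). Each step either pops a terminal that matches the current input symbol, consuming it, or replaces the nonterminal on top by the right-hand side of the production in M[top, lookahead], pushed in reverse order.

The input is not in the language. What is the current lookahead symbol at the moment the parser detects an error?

h

     Stack    Input      Action
  1  $ S      e h h h $  expand S ::= e N J
  2  $ J N e  e h h h $  match e
  3  $ J N    h h h $    expand N ::= epsilon
  4  $ J      h h h $    expand J ::= h
  5  $ h      h h h $    match h
  6  $        h h $      error: stack empty but input remains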